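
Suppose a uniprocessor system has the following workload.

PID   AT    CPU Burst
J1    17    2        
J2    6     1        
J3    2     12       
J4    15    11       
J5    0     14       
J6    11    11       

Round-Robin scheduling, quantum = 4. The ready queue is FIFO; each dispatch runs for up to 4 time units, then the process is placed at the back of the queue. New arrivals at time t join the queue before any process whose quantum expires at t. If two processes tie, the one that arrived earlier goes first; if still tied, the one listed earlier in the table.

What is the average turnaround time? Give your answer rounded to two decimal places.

Schedule: | J5 0-4 | J3 4-8 | J5 8-12 | J2 12-13 | J3 13-17 | J6 17-21 | J5 21-25 | J4 25-29 | J1 29-31 | J3 31-35 | J6 35-39 | J5 39-41 | J4 41-45 | J6 45-48 | J4 48-51 |
Completion: J1=31  J2=13  J3=35  J4=51  J5=41  J6=48
Turnaround (C−A): J1=14  J2=7  J3=33  J4=36  J5=41  J6=37
Turnaround times: J1=14, J2=7, J3=33, J4=36, J5=41, J6=37
Average turnaround = (14+7+33+36+41+37) / 6 = 168/6 = 28.00

28.00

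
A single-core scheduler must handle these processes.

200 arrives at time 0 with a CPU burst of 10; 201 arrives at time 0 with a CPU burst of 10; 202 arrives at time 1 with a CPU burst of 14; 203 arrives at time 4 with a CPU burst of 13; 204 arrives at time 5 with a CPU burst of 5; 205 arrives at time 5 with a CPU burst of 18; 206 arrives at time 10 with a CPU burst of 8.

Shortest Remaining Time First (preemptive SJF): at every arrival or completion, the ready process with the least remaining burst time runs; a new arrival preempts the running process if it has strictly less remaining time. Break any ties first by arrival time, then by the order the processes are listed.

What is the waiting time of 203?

29

Gantt: | 200 0-10 | 204 10-15 | 206 15-23 | 201 23-33 | 203 33-46 | 202 46-60 | 205 60-78 |
Completion: 200=10  201=33  202=60  203=46  204=15  205=78  206=23
Turnaround (C−A): 200=10  201=33  202=59  203=42  204=10  205=73  206=13
Waiting(203) = turnaround − burst = 42 − 13 = 29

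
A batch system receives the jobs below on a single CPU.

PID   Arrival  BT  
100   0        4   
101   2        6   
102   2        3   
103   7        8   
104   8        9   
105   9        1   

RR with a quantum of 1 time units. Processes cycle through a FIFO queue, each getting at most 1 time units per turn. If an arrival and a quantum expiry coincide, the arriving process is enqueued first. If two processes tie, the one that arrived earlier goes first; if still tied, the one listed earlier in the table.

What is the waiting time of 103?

14

Schedule: | 100 0-2 | 101 2-3 | 102 3-4 | 100 4-5 | 101 5-6 | 102 6-7 | 100 7-8 | 101 8-9 | 103 9-10 | 102 10-11 | 104 11-12 | 105 12-13 | 101 13-14 | 103 14-15 | 104 15-16 | 101 16-17 | 103 17-18 | 104 18-19 | 101 19-20 | 103 20-21 | 104 21-22 | 103 22-23 | 104 23-24 | 103 24-25 | 104 25-26 | 103 26-27 | 104 27-28 | 103 28-29 | 104 29-31 |
Completion: 100=8  101=20  102=11  103=29  104=31  105=13
Turnaround (C−A): 100=8  101=18  102=9  103=22  104=23  105=4
Waiting(103) = turnaround − burst = 22 − 8 = 14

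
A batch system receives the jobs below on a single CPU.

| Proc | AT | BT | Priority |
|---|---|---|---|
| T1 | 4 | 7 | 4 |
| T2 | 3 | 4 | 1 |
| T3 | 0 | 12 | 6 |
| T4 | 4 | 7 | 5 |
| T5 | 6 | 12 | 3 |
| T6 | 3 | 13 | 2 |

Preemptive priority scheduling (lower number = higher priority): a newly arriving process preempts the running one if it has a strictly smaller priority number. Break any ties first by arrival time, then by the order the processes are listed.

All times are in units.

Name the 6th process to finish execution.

T3

Gantt: | T3 0-3 | T2 3-7 | T6 7-20 | T5 20-32 | T1 32-39 | T4 39-46 | T3 46-55 |
Completion: T1=39  T2=7  T3=55  T4=46  T5=32  T6=20
Turnaround (C−A): T1=35  T2=4  T3=55  T4=42  T5=26  T6=17
Finish order: T2 → T6 → T5 → T1 → T4 → T3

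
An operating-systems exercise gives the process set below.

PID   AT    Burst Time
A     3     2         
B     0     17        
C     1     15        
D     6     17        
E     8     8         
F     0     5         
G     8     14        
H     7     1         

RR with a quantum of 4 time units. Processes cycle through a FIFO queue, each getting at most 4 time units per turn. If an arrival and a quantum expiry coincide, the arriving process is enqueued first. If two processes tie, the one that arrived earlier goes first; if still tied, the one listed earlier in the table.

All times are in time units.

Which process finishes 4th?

E

Gantt: | B 0-4 | F 4-8 | C 8-12 | A 12-14 | B 14-18 | D 18-22 | H 22-23 | E 23-27 | G 27-31 | F 31-32 | C 32-36 | B 36-40 | D 40-44 | E 44-48 | G 48-52 | C 52-56 | B 56-60 | D 60-64 | G 64-68 | C 68-71 | B 71-72 | D 72-76 | G 76-78 | D 78-79 |
Completion: A=14  B=72  C=71  D=79  E=48  F=32  G=78  H=23
Finish order: A → H → F → E → C → B → G → D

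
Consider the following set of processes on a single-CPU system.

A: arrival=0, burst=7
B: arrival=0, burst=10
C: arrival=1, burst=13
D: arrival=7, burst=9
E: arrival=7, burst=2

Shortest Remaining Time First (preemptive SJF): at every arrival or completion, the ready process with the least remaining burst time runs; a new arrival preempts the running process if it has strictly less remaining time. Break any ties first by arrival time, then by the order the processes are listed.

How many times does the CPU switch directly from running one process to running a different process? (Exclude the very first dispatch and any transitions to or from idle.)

4

Schedule: | A 0-7 | E 7-9 | D 9-18 | B 18-28 | C 28-41 |
Completion: A=7  B=28  C=41  D=18  E=9
Turnaround (C−A): A=7  B=28  C=40  D=11  E=2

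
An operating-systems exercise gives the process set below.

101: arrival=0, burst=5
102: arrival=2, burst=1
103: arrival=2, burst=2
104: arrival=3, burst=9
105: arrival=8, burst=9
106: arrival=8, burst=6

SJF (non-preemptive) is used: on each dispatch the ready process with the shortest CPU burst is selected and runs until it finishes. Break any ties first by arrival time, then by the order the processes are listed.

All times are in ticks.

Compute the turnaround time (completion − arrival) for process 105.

24

Gantt: | 101 0-5 | 102 5-6 | 103 6-8 | 106 8-14 | 104 14-23 | 105 23-32 |
Completion: 101=5  102=6  103=8  104=23  105=32  106=14
Turnaround (C−A): 101=5  102=4  103=6  104=20  105=24  106=6
Turnaround(105) = completion − arrival = 32 − 8 = 24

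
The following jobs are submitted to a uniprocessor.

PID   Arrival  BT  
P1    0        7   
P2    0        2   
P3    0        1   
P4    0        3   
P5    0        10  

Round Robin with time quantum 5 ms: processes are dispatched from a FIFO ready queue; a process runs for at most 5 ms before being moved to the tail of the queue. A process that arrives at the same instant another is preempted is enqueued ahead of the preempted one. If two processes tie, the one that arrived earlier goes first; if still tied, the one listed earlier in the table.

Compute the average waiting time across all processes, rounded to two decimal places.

8.80

Timeline: | P1 0-5 | P2 5-7 | P3 7-8 | P4 8-11 | P5 11-16 | P1 16-18 | P5 18-23 |
Completion: P1=18  P2=7  P3=8  P4=11  P5=23
Waiting times: P1=11, P2=5, P3=7, P4=8, P5=13
Average waiting = (11+5+7+8+13) / 5 = 44/5 = 8.80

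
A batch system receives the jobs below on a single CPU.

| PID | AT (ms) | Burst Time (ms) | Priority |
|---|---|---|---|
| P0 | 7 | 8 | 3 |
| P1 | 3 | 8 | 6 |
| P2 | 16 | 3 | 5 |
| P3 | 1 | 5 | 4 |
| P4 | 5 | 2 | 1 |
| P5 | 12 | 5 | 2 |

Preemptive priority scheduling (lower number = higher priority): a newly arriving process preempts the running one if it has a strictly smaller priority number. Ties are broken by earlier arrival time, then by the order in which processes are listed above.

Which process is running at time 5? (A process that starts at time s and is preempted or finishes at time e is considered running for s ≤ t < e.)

Schedule: | idle 0-1 | P3 1-5 | P4 5-7 | P0 7-12 | P5 12-17 | P0 17-20 | P3 20-21 | P2 21-24 | P1 24-32 |
Completion: P0=20  P1=32  P2=24  P3=21  P4=7  P5=17
Turnaround (C−A): P0=13  P1=29  P2=8  P3=20  P4=2  P5=5

P4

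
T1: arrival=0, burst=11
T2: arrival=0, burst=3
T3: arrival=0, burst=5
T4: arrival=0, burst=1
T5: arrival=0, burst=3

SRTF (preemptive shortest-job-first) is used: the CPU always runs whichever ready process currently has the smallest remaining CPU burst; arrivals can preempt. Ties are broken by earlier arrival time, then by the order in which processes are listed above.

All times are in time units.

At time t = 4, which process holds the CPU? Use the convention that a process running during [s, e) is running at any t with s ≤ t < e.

T5

Gantt: | T4 0-1 | T2 1-4 | T5 4-7 | T3 7-12 | T1 12-23 |
Completion: T1=23  T2=4  T3=12  T4=1  T5=7
Turnaround (C−A): T1=23  T2=4  T3=12  T4=1  T5=7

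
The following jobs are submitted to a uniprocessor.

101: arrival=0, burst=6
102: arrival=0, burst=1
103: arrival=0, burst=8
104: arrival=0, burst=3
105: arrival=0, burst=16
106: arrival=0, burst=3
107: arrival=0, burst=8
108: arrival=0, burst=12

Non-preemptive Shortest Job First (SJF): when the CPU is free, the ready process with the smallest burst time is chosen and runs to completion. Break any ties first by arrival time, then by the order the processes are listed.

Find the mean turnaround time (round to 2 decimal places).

Timeline: | 102 0-1 | 104 1-4 | 106 4-7 | 101 7-13 | 103 13-21 | 107 21-29 | 108 29-41 | 105 41-57 |
Completion: 101=13  102=1  103=21  104=4  105=57  106=7  107=29  108=41
Turnaround times: 101=13, 102=1, 103=21, 104=4, 105=57, 106=7, 107=29, 108=41
Average turnaround = (13+1+21+4+57+7+29+41) / 8 = 173/8 = 21.63

21.63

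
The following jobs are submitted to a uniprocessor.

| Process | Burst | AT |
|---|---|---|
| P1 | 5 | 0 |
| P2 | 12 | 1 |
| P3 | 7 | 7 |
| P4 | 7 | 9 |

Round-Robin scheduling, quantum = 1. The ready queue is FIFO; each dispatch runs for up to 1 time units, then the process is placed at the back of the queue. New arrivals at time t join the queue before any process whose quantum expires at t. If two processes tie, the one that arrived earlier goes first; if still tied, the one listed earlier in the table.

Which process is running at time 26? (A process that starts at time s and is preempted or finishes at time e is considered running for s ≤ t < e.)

Gantt: | P1 0-1 | P2 1-2 | P1 2-3 | P2 3-4 | P1 4-5 | P2 5-6 | P1 6-7 | P2 7-8 | P3 8-9 | P1 9-10 | P2 10-11 | P4 11-12 | P3 12-13 | P2 13-14 | P4 14-15 | P3 15-16 | P2 16-17 | P4 17-18 | P3 18-19 | P2 19-20 | P4 20-21 | P3 21-22 | P2 22-23 | P4 23-24 | P3 24-25 | P2 25-26 | P4 26-27 | P3 27-28 | P2 28-29 | P4 29-30 | P2 30-31 |
Completion: P1=10  P2=31  P3=28  P4=30
Turnaround (C−A): P1=10  P2=30  P3=21  P4=21

P4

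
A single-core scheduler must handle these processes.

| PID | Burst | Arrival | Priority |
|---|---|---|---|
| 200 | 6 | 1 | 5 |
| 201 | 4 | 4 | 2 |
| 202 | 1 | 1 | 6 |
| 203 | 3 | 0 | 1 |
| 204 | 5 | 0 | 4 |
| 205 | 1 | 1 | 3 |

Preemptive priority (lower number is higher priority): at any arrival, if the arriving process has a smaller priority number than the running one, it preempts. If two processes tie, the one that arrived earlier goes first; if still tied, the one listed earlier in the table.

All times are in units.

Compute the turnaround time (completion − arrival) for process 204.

Gantt: | 203 0-3 | 205 3-4 | 201 4-8 | 204 8-13 | 200 13-19 | 202 19-20 |
Completion: 200=19  201=8  202=20  203=3  204=13  205=4
Turnaround(204) = completion − arrival = 13 − 0 = 13

13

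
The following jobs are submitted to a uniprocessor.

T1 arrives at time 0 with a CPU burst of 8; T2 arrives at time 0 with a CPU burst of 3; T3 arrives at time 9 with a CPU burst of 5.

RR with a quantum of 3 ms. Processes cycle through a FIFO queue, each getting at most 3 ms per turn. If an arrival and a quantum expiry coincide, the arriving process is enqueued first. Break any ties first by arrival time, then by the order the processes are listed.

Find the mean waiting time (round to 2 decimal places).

Gantt: | T1 0-3 | T2 3-6 | T1 6-9 | T3 9-12 | T1 12-14 | T3 14-16 |
Completion: T1=14  T2=6  T3=16
Waiting times: T1=6, T2=3, T3=2
Average waiting = (6+3+2) / 3 = 11/3 = 3.67

3.67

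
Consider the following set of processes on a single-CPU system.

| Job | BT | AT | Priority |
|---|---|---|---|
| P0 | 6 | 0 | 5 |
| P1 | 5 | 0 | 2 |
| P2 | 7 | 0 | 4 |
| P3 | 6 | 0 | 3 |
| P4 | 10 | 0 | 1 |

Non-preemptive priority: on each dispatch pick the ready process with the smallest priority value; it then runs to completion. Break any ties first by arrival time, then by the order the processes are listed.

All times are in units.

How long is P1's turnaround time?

Gantt: | P4 0-10 | P1 10-15 | P3 15-21 | P2 21-28 | P0 28-34 |
Completion: P0=34  P1=15  P2=28  P3=21  P4=10
Turnaround (C−A): P0=34  P1=15  P2=28  P3=21  P4=10
Turnaround(P1) = completion − arrival = 15 − 0 = 15

15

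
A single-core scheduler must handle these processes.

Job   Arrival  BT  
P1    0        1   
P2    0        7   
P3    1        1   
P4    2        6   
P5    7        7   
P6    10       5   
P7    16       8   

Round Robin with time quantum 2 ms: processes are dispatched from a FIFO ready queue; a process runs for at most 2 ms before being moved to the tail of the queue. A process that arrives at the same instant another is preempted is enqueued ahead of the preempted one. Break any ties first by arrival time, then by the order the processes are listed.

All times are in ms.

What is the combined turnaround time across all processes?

Gantt: | P1 0-1 | P2 1-3 | P3 3-4 | P4 4-6 | P2 6-8 | P4 8-10 | P5 10-12 | P2 12-14 | P6 14-16 | P4 16-18 | P5 18-20 | P2 20-21 | P7 21-23 | P6 23-25 | P5 25-27 | P7 27-29 | P6 29-30 | P5 30-31 | P7 31-35 |
Completion: P1=1  P2=21  P3=4  P4=18  P5=31  P6=30  P7=35
Turnaround (C−A): P1=1  P2=21  P3=3  P4=16  P5=24  P6=20  P7=19
Turnaround = completion − arrival: P1=1, P2=21, P3=3, P4=16, P5=24, P6=20, P7=19
Total turnaround = 1 + 21 + 3 + 16 + 24 + 20 + 19 = 104

104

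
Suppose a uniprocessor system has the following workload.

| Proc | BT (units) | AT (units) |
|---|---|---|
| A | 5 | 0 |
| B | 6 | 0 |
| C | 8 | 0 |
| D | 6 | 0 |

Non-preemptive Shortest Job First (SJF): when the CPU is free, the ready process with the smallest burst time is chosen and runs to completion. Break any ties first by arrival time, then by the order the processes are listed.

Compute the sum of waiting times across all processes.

Gantt: | A 0-5 | B 5-11 | D 11-17 | C 17-25 |
Completion: A=5  B=11  C=25  D=17
Waiting = turnaround − burst: A=0, B=5, C=17, D=11
Total waiting = 0 + 5 + 17 + 11 = 33

33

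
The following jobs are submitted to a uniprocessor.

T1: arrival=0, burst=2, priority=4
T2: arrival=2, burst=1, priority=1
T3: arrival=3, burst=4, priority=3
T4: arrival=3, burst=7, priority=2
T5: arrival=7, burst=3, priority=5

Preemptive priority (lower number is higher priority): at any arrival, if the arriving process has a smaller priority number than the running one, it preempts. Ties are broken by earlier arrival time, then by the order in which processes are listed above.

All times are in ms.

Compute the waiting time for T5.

7

Timeline: | T1 0-2 | T2 2-3 | T4 3-10 | T3 10-14 | T5 14-17 |
Completion: T1=2  T2=3  T3=14  T4=10  T5=17
Turnaround (C−A): T1=2  T2=1  T3=11  T4=7  T5=10
Waiting(T5) = turnaround − burst = 10 − 3 = 7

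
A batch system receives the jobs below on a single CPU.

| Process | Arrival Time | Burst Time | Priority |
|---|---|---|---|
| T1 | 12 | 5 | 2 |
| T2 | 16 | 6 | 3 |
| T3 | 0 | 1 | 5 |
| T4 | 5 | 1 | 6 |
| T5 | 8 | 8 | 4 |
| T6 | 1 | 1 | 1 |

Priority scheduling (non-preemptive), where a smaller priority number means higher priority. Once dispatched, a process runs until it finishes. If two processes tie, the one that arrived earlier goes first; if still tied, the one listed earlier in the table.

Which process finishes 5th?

Timeline: | T3 0-1 | T6 1-2 | idle 2-5 | T4 5-6 | idle 6-8 | T5 8-16 | T1 16-21 | T2 21-27 |
Completion: T1=21  T2=27  T3=1  T4=6  T5=16  T6=2
Turnaround (C−A): T1=9  T2=11  T3=1  T4=1  T5=8  T6=1
Finish order: T3 → T6 → T4 → T5 → T1 → T2

T1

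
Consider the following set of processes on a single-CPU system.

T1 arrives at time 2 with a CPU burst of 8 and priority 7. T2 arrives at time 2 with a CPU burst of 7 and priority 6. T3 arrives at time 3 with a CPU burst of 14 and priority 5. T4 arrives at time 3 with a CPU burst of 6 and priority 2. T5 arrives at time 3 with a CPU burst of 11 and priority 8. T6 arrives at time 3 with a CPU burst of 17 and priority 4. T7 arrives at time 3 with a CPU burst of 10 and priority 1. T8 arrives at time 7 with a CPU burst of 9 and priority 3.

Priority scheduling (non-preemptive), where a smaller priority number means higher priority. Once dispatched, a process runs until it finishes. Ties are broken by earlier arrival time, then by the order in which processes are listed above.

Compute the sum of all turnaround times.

Schedule: | idle 0-2 | T2 2-9 | T7 9-19 | T4 19-25 | T8 25-34 | T6 34-51 | T3 51-65 | T1 65-73 | T5 73-84 |
Completion: T1=73  T2=9  T3=65  T4=25  T5=84  T6=51  T7=19  T8=34
Turnaround (C−A): T1=71  T2=7  T3=62  T4=22  T5=81  T6=48  T7=16  T8=27
Turnaround = completion − arrival: T1=71, T2=7, T3=62, T4=22, T5=81, T6=48, T7=16, T8=27
Total turnaround = 71 + 7 + 62 + 22 + 81 + 48 + 16 + 27 = 334

334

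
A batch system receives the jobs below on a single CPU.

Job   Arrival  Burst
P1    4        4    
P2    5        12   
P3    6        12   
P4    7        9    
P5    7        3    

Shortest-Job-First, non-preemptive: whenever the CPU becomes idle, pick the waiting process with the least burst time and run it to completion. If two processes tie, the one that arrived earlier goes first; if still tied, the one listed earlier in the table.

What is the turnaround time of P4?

Schedule: | idle 0-4 | P1 4-8 | P5 8-11 | P4 11-20 | P2 20-32 | P3 32-44 |
Completion: P1=8  P2=32  P3=44  P4=20  P5=11
Turnaround(P4) = completion − arrival = 20 − 7 = 13

13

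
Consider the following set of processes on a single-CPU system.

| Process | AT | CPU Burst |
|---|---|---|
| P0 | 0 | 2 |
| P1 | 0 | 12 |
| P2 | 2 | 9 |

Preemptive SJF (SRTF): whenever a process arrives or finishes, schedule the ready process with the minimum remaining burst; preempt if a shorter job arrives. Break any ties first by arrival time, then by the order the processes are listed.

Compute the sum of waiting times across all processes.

11

Schedule: | P0 0-2 | P2 2-11 | P1 11-23 |
Completion: P0=2  P1=23  P2=11
Turnaround (C−A): P0=2  P1=23  P2=9
Waiting = turnaround − burst: P0=0, P1=11, P2=0
Total waiting = 0 + 11 + 0 = 11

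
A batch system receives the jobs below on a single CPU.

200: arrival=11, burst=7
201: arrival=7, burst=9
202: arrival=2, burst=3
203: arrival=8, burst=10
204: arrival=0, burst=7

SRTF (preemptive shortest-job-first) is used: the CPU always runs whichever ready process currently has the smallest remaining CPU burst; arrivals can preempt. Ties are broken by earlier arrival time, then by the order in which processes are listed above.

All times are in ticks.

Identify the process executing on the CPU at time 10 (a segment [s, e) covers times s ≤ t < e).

201

Timeline: | 204 0-2 | 202 2-5 | 204 5-10 | 201 10-11 | 200 11-18 | 201 18-26 | 203 26-36 |
Completion: 200=18  201=26  202=5  203=36  204=10
Turnaround (C−A): 200=7  201=19  202=3  203=28  204=10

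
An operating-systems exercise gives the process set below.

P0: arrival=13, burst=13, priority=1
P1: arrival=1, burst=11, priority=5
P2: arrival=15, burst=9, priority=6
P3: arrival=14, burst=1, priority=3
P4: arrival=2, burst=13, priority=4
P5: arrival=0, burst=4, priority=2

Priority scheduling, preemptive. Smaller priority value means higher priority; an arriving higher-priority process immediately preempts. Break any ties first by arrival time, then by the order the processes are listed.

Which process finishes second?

Timeline: | P5 0-4 | P4 4-13 | P0 13-26 | P3 26-27 | P4 27-31 | P1 31-42 | P2 42-51 |
Completion: P0=26  P1=42  P2=51  P3=27  P4=31  P5=4
Turnaround (C−A): P0=13  P1=41  P2=36  P3=13  P4=29  P5=4
Finish order: P5 → P0 → P3 → P4 → P1 → P2

P0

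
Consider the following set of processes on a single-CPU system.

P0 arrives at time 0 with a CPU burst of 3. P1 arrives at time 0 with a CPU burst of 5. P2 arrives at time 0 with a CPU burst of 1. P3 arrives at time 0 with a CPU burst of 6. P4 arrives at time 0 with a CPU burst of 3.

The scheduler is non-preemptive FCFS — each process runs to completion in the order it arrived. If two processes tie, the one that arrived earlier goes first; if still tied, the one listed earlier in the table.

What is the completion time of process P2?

9

Schedule: | P0 0-3 | P1 3-8 | P2 8-9 | P3 9-15 | P4 15-18 |
Completion: P0=3  P1=8  P2=9  P3=15  P4=18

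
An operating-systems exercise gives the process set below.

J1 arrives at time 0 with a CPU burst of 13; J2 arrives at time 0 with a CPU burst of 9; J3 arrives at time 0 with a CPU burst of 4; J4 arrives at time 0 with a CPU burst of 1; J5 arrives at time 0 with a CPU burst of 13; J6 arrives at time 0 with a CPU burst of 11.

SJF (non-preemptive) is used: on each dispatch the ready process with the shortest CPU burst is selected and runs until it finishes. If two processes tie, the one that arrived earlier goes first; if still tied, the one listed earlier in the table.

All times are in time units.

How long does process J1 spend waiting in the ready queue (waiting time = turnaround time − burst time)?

Timeline: | J4 0-1 | J3 1-5 | J2 5-14 | J6 14-25 | J1 25-38 | J5 38-51 |
Completion: J1=38  J2=14  J3=5  J4=1  J5=51  J6=25
Turnaround (C−A): J1=38  J2=14  J3=5  J4=1  J5=51  J6=25
Waiting(J1) = turnaround − burst = 38 − 13 = 25

25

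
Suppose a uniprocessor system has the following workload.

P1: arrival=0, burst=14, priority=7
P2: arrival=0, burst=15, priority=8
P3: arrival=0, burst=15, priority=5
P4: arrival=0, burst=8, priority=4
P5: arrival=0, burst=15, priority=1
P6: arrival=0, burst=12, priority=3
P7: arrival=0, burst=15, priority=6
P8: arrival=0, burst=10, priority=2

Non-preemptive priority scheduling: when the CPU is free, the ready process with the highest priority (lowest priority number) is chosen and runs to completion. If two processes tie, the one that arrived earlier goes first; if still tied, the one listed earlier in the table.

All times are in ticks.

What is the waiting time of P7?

Timeline: | P5 0-15 | P8 15-25 | P6 25-37 | P4 37-45 | P3 45-60 | P7 60-75 | P1 75-89 | P2 89-104 |
Completion: P1=89  P2=104  P3=60  P4=45  P5=15  P6=37  P7=75  P8=25
Turnaround (C−A): P1=89  P2=104  P3=60  P4=45  P5=15  P6=37  P7=75  P8=25
Waiting(P7) = turnaround − burst = 75 − 15 = 60

60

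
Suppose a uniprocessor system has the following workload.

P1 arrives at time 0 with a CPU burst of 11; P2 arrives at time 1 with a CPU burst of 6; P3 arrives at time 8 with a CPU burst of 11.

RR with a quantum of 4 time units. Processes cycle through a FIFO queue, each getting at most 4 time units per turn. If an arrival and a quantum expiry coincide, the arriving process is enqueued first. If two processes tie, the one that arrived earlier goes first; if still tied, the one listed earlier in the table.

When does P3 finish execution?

28

Gantt: | P1 0-4 | P2 4-8 | P1 8-12 | P3 12-16 | P2 16-18 | P1 18-21 | P3 21-28 |
Completion: P1=21  P2=18  P3=28
Turnaround (C−A): P1=21  P2=17  P3=20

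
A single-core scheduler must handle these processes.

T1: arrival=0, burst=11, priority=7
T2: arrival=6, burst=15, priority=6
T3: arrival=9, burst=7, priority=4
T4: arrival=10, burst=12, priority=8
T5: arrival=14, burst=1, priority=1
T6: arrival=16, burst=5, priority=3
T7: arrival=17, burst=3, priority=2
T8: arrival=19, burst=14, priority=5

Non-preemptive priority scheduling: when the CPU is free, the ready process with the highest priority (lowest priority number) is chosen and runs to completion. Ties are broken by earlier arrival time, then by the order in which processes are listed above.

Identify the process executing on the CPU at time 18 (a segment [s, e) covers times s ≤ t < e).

T5

Timeline: | T1 0-11 | T3 11-18 | T5 18-19 | T7 19-22 | T6 22-27 | T8 27-41 | T2 41-56 | T4 56-68 |
Completion: T1=11  T2=56  T3=18  T4=68  T5=19  T6=27  T7=22  T8=41
Turnaround (C−A): T1=11  T2=50  T3=9  T4=58  T5=5  T6=11  T7=5  T8=22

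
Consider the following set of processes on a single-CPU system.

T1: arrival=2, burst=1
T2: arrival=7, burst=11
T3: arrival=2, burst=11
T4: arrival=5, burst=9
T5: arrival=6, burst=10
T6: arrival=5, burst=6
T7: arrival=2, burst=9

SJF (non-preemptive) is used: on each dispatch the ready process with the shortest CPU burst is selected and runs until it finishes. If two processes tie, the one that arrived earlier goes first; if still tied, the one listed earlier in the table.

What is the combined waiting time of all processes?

118

Timeline: | idle 0-2 | T1 2-3 | T7 3-12 | T6 12-18 | T4 18-27 | T5 27-37 | T3 37-48 | T2 48-59 |
Completion: T1=3  T2=59  T3=48  T4=27  T5=37  T6=18  T7=12
Waiting = turnaround − burst: T1=0, T2=41, T3=35, T4=13, T5=21, T6=7, T7=1
Total waiting = 0 + 41 + 35 + 13 + 21 + 7 + 1 = 118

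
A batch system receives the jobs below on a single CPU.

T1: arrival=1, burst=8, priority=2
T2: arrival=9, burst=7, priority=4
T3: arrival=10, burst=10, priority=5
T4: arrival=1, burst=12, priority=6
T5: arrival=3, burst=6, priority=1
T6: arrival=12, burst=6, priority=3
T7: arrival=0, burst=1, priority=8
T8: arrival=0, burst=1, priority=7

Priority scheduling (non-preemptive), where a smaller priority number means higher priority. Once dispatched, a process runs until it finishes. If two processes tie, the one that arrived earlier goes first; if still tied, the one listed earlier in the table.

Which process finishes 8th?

T7

Schedule: | T8 0-1 | T1 1-9 | T5 9-15 | T6 15-21 | T2 21-28 | T3 28-38 | T4 38-50 | T7 50-51 |
Completion: T1=9  T2=28  T3=38  T4=50  T5=15  T6=21  T7=51  T8=1
Finish order: T8 → T1 → T5 → T6 → T2 → T3 → T4 → T7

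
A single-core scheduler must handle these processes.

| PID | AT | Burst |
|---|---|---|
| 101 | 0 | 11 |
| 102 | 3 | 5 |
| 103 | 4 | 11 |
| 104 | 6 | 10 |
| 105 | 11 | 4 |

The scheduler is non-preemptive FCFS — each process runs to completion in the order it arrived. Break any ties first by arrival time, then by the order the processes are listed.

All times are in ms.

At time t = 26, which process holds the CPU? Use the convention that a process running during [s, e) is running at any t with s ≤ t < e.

103

Schedule: | 101 0-11 | 102 11-16 | 103 16-27 | 104 27-37 | 105 37-41 |
Completion: 101=11  102=16  103=27  104=37  105=41
Turnaround (C−A): 101=11  102=13  103=23  104=31  105=30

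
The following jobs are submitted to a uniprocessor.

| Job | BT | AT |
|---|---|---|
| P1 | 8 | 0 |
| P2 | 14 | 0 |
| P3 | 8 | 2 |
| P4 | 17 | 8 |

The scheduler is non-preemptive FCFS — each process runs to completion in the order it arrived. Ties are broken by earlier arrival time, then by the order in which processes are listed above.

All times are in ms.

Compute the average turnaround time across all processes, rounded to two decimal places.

24.25

Schedule: | P1 0-8 | P2 8-22 | P3 22-30 | P4 30-47 |
Completion: P1=8  P2=22  P3=30  P4=47
Turnaround times: P1=8, P2=22, P3=28, P4=39
Average turnaround = (8+22+28+39) / 4 = 97/4 = 24.25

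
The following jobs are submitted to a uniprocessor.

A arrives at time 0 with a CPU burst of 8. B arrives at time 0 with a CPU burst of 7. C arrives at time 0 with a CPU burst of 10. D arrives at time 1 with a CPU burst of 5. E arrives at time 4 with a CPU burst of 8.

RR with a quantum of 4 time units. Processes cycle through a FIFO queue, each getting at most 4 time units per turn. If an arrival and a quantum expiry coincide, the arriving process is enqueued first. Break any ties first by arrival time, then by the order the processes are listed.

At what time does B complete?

Timeline: | A 0-4 | B 4-8 | C 8-12 | D 12-16 | E 16-20 | A 20-24 | B 24-27 | C 27-31 | D 31-32 | E 32-36 | C 36-38 |
Completion: A=24  B=27  C=38  D=32  E=36

27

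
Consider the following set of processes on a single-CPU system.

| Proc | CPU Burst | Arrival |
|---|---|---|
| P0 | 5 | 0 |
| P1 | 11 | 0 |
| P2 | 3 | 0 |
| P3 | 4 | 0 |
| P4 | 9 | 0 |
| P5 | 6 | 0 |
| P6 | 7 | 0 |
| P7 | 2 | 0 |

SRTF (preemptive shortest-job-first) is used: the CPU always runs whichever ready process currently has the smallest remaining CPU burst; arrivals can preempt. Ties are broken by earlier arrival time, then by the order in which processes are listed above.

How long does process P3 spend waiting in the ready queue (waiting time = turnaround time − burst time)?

5

Timeline: | P7 0-2 | P2 2-5 | P3 5-9 | P0 9-14 | P5 14-20 | P6 20-27 | P4 27-36 | P1 36-47 |
Completion: P0=14  P1=47  P2=5  P3=9  P4=36  P5=20  P6=27  P7=2
Waiting(P3) = turnaround − burst = 9 − 4 = 5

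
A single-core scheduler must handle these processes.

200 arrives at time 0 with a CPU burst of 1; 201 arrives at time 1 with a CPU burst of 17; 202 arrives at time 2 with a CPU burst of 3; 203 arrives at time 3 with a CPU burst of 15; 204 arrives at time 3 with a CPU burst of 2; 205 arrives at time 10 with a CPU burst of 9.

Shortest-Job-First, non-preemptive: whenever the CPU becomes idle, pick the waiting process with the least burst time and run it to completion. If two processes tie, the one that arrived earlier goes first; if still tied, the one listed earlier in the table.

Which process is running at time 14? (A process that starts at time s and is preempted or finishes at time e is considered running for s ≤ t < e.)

201

Gantt: | 200 0-1 | 201 1-18 | 204 18-20 | 202 20-23 | 205 23-32 | 203 32-47 |
Completion: 200=1  201=18  202=23  203=47  204=20  205=32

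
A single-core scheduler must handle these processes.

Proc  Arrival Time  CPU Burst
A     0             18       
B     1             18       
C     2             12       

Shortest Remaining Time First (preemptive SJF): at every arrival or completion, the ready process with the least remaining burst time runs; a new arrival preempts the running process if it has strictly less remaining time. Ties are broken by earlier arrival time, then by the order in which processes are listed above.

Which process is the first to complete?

C

Schedule: | A 0-2 | C 2-14 | A 14-30 | B 30-48 |
Completion: A=30  B=48  C=14
Finish order: C → A → B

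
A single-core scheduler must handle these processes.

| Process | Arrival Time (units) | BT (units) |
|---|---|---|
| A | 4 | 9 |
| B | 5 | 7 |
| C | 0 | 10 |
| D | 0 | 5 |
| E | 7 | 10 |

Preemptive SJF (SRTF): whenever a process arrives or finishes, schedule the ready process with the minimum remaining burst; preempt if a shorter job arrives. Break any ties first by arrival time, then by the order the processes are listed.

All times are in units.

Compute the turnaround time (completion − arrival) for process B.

Schedule: | D 0-5 | B 5-12 | A 12-21 | C 21-31 | E 31-41 |
Completion: A=21  B=12  C=31  D=5  E=41
Turnaround (C−A): A=17  B=7  C=31  D=5  E=34
Turnaround(B) = completion − arrival = 12 − 5 = 7

7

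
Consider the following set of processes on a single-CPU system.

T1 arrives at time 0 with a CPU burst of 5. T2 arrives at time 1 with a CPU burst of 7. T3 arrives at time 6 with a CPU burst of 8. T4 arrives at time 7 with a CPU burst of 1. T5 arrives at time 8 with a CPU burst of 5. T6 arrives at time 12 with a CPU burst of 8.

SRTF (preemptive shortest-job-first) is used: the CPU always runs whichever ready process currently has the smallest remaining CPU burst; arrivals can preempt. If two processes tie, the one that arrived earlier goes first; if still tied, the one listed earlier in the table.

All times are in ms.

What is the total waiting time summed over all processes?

36

Timeline: | T1 0-5 | T2 5-7 | T4 7-8 | T2 8-13 | T5 13-18 | T3 18-26 | T6 26-34 |
Completion: T1=5  T2=13  T3=26  T4=8  T5=18  T6=34
Turnaround (C−A): T1=5  T2=12  T3=20  T4=1  T5=10  T6=22
Waiting = turnaround − burst: T1=0, T2=5, T3=12, T4=0, T5=5, T6=14
Total waiting = 0 + 5 + 12 + 0 + 5 + 14 = 36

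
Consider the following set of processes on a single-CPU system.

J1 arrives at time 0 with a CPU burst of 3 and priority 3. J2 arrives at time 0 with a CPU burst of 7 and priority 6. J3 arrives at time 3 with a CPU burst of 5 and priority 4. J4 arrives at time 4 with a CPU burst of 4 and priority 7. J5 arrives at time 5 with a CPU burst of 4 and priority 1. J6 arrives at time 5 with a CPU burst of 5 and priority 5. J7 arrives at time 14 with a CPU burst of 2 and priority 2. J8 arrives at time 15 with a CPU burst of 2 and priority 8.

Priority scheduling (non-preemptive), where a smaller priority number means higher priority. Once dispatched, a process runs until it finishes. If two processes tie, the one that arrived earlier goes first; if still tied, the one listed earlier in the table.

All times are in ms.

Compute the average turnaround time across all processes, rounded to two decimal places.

Schedule: | J1 0-3 | J3 3-8 | J5 8-12 | J6 12-17 | J7 17-19 | J2 19-26 | J4 26-30 | J8 30-32 |
Completion: J1=3  J2=26  J3=8  J4=30  J5=12  J6=17  J7=19  J8=32
Turnaround times: J1=3, J2=26, J3=5, J4=26, J5=7, J6=12, J7=5, J8=17
Average turnaround = (3+26+5+26+7+12+5+17) / 8 = 101/8 = 12.63

12.63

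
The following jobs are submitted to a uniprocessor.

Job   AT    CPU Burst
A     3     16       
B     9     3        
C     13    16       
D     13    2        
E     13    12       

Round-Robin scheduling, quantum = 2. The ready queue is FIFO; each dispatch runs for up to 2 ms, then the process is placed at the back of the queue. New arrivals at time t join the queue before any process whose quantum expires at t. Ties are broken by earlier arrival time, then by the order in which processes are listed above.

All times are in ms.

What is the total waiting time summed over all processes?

Timeline: | idle 0-3 | A 3-9 | B 9-11 | A 11-13 | B 13-14 | C 14-16 | D 16-18 | E 18-20 | A 20-22 | C 22-24 | E 24-26 | A 26-28 | C 28-30 | E 30-32 | A 32-34 | C 34-36 | E 36-38 | A 38-40 | C 40-42 | E 42-44 | C 44-46 | E 46-48 | C 48-52 |
Completion: A=40  B=14  C=52  D=18  E=48
Waiting = turnaround − burst: A=21, B=2, C=23, D=3, E=23
Total waiting = 21 + 2 + 23 + 3 + 23 = 72

72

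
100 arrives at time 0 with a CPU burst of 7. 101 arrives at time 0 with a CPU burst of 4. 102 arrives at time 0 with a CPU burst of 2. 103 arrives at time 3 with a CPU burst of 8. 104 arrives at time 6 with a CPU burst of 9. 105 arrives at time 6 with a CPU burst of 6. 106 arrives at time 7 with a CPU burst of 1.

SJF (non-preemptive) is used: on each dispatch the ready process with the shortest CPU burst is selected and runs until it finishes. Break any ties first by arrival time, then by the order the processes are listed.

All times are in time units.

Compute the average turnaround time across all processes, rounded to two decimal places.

Schedule: | 102 0-2 | 101 2-6 | 105 6-12 | 106 12-13 | 100 13-20 | 103 20-28 | 104 28-37 |
Completion: 100=20  101=6  102=2  103=28  104=37  105=12  106=13
Turnaround (C−A): 100=20  101=6  102=2  103=25  104=31  105=6  106=6
Turnaround times: 100=20, 101=6, 102=2, 103=25, 104=31, 105=6, 106=6
Average turnaround = (20+6+2+25+31+6+6) / 7 = 96/7 = 13.71

13.71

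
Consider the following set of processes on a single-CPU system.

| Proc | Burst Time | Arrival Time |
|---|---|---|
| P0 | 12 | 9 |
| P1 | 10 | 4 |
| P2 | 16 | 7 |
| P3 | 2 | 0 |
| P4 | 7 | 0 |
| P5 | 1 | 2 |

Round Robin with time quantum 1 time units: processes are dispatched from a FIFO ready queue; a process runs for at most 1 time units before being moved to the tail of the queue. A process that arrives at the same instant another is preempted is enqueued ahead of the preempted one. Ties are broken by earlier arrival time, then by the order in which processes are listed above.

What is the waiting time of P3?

Schedule: | P3 0-1 | P4 1-2 | P3 2-3 | P5 3-4 | P4 4-5 | P1 5-6 | P4 6-7 | P1 7-8 | P2 8-9 | P4 9-10 | P1 10-11 | P0 11-12 | P2 12-13 | P4 13-14 | P1 14-15 | P0 15-16 | P2 16-17 | P4 17-18 | P1 18-19 | P0 19-20 | P2 20-21 | P4 21-22 | P1 22-23 | P0 23-24 | P2 24-25 | P1 25-26 | P0 26-27 | P2 27-28 | P1 28-29 | P0 29-30 | P2 30-31 | P1 31-32 | P0 32-33 | P2 33-34 | P1 34-35 | P0 35-36 | P2 36-37 | P0 37-38 | P2 38-39 | P0 39-40 | P2 40-41 | P0 41-42 | P2 42-43 | P0 43-44 | P2 44-48 |
Completion: P0=44  P1=35  P2=48  P3=3  P4=22  P5=4
Turnaround (C−A): P0=35  P1=31  P2=41  P3=3  P4=22  P5=2
Waiting(P3) = turnaround − burst = 3 − 2 = 1

1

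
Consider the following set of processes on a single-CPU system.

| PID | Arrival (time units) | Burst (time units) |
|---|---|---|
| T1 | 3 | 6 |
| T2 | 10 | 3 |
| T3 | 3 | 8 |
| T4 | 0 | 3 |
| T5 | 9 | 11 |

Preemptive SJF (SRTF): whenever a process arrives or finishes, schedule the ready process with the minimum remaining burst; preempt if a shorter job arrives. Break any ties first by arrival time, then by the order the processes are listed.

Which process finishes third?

Gantt: | T4 0-3 | T1 3-9 | T3 9-10 | T2 10-13 | T3 13-20 | T5 20-31 |
Completion: T1=9  T2=13  T3=20  T4=3  T5=31
Turnaround (C−A): T1=6  T2=3  T3=17  T4=3  T5=22
Finish order: T4 → T1 → T2 → T3 → T5

T2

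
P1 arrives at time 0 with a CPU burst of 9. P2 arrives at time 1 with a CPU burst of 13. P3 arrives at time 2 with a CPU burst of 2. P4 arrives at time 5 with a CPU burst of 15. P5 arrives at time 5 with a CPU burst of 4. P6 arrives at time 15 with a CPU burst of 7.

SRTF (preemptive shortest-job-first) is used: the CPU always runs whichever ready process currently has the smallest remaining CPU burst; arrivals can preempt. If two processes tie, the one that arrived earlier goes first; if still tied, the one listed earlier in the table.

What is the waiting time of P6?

0

Gantt: | P1 0-2 | P3 2-4 | P1 4-5 | P5 5-9 | P1 9-15 | P6 15-22 | P2 22-35 | P4 35-50 |
Completion: P1=15  P2=35  P3=4  P4=50  P5=9  P6=22
Turnaround (C−A): P1=15  P2=34  P3=2  P4=45  P5=4  P6=7
Waiting(P6) = turnaround − burst = 7 − 7 = 0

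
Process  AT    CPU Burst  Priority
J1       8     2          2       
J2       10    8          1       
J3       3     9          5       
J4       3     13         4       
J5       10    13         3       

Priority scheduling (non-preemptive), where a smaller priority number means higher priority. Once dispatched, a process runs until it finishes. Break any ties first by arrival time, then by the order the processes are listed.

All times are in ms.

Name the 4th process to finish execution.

Gantt: | idle 0-3 | J4 3-16 | J2 16-24 | J1 24-26 | J5 26-39 | J3 39-48 |
Completion: J1=26  J2=24  J3=48  J4=16  J5=39
Turnaround (C−A): J1=18  J2=14  J3=45  J4=13  J5=29
Finish order: J4 → J2 → J1 → J5 → J3

J5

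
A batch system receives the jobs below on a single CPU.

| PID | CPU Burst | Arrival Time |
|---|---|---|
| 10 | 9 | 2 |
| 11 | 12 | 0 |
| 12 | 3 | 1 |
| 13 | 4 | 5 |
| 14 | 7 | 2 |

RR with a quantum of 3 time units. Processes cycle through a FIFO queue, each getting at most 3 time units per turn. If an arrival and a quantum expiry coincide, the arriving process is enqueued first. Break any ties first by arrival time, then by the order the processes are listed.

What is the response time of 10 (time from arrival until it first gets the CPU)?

4

Gantt: | 11 0-3 | 12 3-6 | 10 6-9 | 14 9-12 | 11 12-15 | 13 15-18 | 10 18-21 | 14 21-24 | 11 24-27 | 13 27-28 | 10 28-31 | 14 31-32 | 11 32-35 |
Completion: 10=31  11=35  12=6  13=28  14=32
Turnaround (C−A): 10=29  11=35  12=5  13=23  14=30
Response(10) = first start − arrival = 6 − 2 = 4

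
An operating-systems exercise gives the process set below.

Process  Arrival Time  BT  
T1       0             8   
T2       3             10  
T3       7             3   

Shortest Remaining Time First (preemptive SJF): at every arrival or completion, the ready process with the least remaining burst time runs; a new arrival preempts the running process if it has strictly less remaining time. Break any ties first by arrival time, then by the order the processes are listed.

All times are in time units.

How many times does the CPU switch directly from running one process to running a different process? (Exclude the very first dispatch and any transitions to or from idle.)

2

Gantt: | T1 0-8 | T3 8-11 | T2 11-21 |
Completion: T1=8  T2=21  T3=11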